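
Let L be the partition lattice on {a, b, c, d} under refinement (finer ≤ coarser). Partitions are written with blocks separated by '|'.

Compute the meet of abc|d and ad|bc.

The meet (common refinement) of abc|d and ad|bc intersects blocks pairwise, giving a|bc|d.

a|bc|d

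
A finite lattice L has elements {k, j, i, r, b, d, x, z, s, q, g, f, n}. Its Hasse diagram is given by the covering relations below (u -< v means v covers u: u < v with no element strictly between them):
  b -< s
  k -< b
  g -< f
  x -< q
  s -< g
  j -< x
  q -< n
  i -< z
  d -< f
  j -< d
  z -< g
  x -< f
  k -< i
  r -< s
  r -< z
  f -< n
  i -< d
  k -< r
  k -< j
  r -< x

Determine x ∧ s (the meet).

r

Common lower bounds of {x, s}: k, r.
The greatest among these is r.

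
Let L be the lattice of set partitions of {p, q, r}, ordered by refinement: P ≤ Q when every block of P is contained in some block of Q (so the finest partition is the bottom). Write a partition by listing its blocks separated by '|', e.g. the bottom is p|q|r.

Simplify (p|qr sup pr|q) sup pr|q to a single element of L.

pqr

p|qr ∨ pr|q = pqr
pqr ∨ pr|q = pqr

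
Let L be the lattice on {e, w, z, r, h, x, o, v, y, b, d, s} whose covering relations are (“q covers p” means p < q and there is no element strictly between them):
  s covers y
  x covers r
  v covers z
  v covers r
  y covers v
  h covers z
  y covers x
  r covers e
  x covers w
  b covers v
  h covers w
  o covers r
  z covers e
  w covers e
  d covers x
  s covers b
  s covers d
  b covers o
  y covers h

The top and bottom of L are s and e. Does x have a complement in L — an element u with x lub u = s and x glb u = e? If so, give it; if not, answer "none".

For every candidate u, either x ∨ u ≠ s or x ∧ u ≠ e; no complement exists.

none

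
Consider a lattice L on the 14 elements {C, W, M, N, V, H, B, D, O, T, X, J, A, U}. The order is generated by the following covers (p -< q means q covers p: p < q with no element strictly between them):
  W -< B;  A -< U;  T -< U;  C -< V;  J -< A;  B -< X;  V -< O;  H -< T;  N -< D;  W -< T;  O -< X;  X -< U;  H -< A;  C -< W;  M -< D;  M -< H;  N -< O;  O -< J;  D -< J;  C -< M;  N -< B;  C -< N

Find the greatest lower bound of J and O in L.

Common lower bounds of {J, O}: C, N, O, V.
The greatest among these is O.

O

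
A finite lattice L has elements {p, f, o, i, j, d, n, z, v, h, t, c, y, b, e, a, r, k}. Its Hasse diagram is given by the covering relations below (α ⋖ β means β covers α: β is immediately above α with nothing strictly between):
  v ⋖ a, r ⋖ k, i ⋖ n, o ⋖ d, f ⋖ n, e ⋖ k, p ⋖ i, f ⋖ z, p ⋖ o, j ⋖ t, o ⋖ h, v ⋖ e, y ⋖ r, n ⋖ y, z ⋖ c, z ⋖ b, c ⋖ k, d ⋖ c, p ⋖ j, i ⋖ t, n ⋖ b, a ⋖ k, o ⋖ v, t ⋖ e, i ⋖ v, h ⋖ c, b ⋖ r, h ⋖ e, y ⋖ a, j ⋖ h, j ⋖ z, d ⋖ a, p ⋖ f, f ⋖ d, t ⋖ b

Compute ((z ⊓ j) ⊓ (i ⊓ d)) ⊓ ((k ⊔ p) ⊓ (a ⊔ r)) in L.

z ∧ j = j
i ∧ d = p
j ∧ p = p
k ∨ p = k
a ∨ r = k
k ∧ k = k
p ∧ k = p

p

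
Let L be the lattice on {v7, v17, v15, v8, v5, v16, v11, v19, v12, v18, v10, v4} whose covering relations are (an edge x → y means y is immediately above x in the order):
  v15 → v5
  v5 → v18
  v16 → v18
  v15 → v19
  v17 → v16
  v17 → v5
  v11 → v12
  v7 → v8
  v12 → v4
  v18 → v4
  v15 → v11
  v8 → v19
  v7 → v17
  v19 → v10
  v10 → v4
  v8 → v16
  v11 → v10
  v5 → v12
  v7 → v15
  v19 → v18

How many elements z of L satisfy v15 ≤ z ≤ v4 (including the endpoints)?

8

The interval [v15, v4] = {v10, v11, v12, v15, v18, v19, v4, v5}, which has 8 elements.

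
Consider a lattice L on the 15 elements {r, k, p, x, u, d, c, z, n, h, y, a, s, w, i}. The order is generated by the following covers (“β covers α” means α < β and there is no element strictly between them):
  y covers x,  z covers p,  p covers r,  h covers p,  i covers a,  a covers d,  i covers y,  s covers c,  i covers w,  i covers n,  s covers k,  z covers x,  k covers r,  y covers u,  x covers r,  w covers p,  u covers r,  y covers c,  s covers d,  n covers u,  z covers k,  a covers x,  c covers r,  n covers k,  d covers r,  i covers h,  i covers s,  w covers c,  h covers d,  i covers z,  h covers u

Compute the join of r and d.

Common upper bounds of {r, d}: a, d, h, i, s.
The least among these is d.

d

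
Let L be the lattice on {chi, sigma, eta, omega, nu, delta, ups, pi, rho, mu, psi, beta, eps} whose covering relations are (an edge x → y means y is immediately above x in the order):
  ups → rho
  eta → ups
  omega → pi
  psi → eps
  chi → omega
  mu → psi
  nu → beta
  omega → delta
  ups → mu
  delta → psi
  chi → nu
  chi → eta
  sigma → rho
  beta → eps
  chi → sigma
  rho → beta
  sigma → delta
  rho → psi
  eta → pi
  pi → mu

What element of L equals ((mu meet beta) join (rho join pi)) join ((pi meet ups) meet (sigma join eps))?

psi

mu ∧ beta = ups
rho ∨ pi = psi
ups ∨ psi = psi
pi ∧ ups = eta
sigma ∨ eps = eps
eta ∧ eps = eta
psi ∨ eta = psi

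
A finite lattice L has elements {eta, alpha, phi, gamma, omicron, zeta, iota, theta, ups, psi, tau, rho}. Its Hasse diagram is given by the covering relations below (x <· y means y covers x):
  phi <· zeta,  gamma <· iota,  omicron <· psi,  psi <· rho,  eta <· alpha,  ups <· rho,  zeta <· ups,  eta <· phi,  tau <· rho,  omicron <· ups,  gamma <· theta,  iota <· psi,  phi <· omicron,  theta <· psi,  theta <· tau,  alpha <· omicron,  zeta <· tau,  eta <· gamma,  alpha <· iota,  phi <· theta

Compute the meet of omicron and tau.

Common lower bounds of {omicron, tau}: eta, phi.
The greatest among these is phi.

phi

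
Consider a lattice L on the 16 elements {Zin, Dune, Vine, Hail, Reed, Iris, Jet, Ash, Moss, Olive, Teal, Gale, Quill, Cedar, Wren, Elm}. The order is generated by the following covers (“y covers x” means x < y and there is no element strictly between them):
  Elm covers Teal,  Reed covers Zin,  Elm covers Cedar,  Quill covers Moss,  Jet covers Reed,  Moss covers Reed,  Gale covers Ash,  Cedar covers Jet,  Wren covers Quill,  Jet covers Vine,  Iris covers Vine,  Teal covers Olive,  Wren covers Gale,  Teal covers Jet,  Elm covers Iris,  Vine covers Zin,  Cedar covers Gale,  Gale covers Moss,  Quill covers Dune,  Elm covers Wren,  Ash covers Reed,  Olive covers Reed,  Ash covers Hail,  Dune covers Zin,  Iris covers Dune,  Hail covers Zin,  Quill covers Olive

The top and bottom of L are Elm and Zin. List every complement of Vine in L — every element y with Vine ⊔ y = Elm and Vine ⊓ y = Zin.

Need y with Vine ∨ y = Elm and Vine ∧ y = Zin.
Checking each element gives: Quill, Wren.

Quill, Wren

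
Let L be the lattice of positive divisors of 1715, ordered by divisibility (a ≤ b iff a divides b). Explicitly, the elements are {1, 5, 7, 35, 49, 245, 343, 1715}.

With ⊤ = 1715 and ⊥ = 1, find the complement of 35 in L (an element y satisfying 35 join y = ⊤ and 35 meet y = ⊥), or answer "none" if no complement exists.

For every candidate y, either 35 ∨ y ≠ 1715 or 35 ∧ y ≠ 1; no complement exists.

none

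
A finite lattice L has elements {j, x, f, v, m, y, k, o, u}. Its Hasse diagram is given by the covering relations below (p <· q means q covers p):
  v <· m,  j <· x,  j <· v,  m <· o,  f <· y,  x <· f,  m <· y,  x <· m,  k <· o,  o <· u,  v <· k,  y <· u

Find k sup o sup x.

o

Common upper bounds of {k, o, x}: o, u.
The least among these is o.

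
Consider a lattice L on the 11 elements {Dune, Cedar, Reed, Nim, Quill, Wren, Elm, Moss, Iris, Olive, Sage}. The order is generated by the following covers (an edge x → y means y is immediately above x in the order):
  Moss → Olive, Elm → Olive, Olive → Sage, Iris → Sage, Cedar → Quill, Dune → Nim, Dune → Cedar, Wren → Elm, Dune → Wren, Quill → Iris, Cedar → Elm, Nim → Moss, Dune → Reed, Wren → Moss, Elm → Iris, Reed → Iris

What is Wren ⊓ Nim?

Dune

Common lower bounds of {Wren, Nim}: Dune.
The greatest among these is Dune.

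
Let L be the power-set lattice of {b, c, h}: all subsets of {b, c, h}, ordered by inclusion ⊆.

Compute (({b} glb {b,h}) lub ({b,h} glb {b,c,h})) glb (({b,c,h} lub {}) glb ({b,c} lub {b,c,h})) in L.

{b,h}

{b} ∧ {b,h} = {b}
{b,h} ∧ {b,c,h} = {b,h}
{b} ∨ {b,h} = {b,h}
{b,c,h} ∨ {} = {b,c,h}
{b,c} ∨ {b,c,h} = {b,c,h}
{b,c,h} ∧ {b,c,h} = {b,c,h}
{b,h} ∧ {b,c,h} = {b,h}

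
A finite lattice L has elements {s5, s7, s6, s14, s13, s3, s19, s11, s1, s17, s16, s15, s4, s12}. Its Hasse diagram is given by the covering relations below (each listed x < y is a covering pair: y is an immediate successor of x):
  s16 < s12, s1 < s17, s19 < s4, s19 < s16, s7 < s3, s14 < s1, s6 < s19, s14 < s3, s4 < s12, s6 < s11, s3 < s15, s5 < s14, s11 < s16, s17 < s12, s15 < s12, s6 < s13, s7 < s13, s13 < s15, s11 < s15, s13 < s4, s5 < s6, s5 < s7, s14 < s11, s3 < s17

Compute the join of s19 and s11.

s16

Common upper bounds of {s19, s11}: s12, s16.
The least among these is s16.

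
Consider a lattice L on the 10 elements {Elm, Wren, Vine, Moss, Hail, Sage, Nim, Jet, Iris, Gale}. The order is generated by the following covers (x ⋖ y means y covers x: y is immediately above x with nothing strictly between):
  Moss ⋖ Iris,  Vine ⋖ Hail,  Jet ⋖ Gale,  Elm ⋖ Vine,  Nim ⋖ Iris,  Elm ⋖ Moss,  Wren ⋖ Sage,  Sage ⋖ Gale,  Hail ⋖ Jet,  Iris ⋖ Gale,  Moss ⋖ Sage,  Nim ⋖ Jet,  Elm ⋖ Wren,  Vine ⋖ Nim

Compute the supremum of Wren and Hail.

Gale

Common upper bounds of {Wren, Hail}: Gale.
The least among these is Gale.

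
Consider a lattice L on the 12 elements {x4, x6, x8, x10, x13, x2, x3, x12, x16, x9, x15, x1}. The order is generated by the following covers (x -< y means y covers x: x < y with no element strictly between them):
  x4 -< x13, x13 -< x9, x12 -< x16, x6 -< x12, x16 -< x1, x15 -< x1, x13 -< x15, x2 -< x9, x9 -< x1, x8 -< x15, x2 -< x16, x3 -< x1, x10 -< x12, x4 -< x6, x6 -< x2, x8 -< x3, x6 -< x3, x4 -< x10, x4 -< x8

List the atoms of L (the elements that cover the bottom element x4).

x10, x13, x6, x8

The atoms are exactly the elements that cover x4: x10, x13, x6, x8.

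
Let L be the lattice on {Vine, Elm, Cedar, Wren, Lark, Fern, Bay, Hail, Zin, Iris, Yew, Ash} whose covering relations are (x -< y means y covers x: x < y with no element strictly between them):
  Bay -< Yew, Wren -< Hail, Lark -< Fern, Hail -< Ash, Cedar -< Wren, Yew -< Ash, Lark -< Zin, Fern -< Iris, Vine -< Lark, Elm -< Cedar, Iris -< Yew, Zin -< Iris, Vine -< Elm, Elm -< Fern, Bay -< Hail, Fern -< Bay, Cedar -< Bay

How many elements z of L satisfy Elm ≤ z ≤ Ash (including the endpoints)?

The interval [Elm, Ash] = {Ash, Bay, Cedar, Elm, Fern, Hail, Iris, Wren, Yew}, which has 9 elements.

9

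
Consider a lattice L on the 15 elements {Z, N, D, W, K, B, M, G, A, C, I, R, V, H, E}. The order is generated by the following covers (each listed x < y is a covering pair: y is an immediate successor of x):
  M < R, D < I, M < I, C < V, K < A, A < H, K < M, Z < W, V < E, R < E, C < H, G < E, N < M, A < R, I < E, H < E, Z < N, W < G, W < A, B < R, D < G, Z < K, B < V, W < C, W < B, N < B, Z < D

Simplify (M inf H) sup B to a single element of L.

M ∧ H = K
K ∨ B = R

R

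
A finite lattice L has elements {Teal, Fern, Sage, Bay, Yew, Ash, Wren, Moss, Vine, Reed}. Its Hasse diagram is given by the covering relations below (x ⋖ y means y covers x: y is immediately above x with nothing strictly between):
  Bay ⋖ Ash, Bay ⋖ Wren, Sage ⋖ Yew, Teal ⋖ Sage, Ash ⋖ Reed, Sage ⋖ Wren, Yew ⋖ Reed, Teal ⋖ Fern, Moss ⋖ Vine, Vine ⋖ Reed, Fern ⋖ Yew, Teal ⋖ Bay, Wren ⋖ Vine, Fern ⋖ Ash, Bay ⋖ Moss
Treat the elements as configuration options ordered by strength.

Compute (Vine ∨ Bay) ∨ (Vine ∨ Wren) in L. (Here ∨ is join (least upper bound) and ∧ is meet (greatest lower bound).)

Vine

Vine ∨ Bay = Vine
Vine ∨ Wren = Vine
Vine ∨ Vine = Vine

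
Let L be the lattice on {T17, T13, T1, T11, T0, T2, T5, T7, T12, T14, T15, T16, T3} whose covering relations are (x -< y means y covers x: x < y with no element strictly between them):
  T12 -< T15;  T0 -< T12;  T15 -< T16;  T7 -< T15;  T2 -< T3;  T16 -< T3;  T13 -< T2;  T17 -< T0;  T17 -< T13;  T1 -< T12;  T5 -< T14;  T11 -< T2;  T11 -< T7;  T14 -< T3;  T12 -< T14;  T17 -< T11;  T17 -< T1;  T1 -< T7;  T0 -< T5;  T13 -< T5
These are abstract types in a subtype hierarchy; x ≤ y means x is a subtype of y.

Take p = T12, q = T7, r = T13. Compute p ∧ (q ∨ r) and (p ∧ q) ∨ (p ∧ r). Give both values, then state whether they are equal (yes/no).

T12; T1; no

q ∨ r = T3, so p ∧ (q ∨ r) = T12 ∧ T3 = T12.
p ∧ q = T1 and p ∧ r = T17, so (p ∧ q) ∨ (p ∧ r) = T1 ∨ T17 = T1.
Equal: no.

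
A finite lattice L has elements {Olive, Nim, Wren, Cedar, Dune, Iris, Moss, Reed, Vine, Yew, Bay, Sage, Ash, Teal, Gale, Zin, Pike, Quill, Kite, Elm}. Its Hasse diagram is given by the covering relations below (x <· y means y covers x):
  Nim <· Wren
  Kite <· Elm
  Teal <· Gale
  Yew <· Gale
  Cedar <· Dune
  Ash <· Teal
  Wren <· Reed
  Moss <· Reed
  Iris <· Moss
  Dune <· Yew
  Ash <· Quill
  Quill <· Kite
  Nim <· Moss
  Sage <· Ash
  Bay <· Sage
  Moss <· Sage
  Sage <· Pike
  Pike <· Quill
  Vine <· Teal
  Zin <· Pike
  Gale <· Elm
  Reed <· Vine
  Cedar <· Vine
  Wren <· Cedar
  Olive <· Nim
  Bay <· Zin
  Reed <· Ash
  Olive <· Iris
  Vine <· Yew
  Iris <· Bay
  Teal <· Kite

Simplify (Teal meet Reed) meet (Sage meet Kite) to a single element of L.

Moss

Teal ∧ Reed = Reed
Sage ∧ Kite = Sage
Reed ∧ Sage = Moss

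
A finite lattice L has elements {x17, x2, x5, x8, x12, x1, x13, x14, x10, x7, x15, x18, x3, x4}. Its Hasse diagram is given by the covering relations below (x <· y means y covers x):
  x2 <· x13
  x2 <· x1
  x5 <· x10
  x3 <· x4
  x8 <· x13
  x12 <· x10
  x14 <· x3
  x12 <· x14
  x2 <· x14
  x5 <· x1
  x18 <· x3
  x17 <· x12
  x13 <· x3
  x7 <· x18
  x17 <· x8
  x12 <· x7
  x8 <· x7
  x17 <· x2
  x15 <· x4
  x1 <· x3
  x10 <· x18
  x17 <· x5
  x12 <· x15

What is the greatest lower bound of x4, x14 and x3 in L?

Common lower bounds of {x4, x14, x3}: x12, x14, x17, x2.
The greatest among these is x14.

x14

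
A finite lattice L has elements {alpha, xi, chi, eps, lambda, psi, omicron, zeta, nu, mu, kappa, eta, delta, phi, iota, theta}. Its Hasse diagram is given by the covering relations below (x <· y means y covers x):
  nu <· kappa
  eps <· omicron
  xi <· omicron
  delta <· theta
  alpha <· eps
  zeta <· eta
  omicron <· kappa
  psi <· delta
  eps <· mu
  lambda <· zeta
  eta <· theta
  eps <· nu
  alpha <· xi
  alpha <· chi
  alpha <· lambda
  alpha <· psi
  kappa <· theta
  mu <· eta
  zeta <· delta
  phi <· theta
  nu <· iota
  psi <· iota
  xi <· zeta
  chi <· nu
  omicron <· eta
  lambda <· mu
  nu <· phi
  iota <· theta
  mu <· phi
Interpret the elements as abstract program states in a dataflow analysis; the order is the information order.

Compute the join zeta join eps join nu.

theta

Common upper bounds of {zeta, eps, nu}: theta.
The least among these is theta.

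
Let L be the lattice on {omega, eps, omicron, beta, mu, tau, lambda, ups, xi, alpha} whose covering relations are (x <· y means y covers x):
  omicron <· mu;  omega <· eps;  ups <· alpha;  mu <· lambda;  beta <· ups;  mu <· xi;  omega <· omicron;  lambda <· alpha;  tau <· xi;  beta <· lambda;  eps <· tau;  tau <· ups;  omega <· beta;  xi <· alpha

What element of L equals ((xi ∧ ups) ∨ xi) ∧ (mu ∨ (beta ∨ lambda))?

mu

xi ∧ ups = tau
tau ∨ xi = xi
beta ∨ lambda = lambda
mu ∨ lambda = lambda
xi ∧ lambda = mu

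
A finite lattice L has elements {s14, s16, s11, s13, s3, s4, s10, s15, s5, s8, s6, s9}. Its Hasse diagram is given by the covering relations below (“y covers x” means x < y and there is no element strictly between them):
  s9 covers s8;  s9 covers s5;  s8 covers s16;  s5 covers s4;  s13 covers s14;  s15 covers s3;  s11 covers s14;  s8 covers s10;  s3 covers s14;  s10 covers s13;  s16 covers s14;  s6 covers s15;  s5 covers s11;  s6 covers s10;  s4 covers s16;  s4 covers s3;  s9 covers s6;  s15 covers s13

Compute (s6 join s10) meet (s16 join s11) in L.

s3

s6 ∨ s10 = s6
s16 ∨ s11 = s5
s6 ∧ s5 = s3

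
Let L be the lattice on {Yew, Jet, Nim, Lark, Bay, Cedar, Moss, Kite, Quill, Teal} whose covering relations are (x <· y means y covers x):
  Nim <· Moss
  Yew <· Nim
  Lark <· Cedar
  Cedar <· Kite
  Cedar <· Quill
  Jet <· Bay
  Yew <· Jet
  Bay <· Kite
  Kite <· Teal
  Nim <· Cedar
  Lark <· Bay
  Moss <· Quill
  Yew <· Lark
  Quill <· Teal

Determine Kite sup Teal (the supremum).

Teal

Common upper bounds of {Kite, Teal}: Teal.
The least among these is Teal.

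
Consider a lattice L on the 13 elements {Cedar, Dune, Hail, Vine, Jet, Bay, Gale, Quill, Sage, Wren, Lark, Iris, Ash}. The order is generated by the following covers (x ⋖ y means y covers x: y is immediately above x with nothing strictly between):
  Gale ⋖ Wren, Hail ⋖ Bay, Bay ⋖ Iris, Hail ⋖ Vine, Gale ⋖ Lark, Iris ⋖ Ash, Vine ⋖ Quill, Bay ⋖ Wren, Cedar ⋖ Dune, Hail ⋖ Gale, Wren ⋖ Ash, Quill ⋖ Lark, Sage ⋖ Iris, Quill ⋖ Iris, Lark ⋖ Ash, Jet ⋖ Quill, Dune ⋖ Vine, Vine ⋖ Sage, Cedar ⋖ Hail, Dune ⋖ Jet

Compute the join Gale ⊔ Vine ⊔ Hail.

Common upper bounds of {Gale, Vine, Hail}: Ash, Lark.
The least among these is Lark.

Lark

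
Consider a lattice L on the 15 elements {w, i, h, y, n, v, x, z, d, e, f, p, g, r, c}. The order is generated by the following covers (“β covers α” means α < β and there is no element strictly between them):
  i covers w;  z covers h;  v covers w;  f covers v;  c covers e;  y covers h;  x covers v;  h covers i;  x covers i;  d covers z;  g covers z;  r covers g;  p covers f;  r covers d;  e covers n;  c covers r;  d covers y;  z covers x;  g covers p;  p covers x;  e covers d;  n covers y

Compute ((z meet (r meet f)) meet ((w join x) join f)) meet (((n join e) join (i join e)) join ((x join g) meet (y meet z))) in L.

v

r ∧ f = f
z ∧ f = v
w ∨ x = x
x ∨ f = p
v ∧ p = v
n ∨ e = e
i ∨ e = e
e ∨ e = e
x ∨ g = g
y ∧ z = h
g ∧ h = h
e ∨ h = e
v ∧ e = v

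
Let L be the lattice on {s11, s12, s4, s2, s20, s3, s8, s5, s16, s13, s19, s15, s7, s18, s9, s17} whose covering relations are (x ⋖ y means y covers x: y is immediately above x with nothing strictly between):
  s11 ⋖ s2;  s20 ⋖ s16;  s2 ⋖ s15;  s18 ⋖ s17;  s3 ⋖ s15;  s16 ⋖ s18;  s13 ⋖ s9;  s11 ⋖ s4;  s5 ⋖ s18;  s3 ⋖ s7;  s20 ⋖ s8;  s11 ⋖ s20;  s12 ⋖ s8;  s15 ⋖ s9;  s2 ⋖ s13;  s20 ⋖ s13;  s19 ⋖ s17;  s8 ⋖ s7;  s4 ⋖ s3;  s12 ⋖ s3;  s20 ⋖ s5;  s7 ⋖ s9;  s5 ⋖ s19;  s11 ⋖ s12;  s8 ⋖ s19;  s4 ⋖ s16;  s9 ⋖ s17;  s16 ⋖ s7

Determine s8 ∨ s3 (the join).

s7

Common upper bounds of {s8, s3}: s17, s7, s9.
The least among these is s7.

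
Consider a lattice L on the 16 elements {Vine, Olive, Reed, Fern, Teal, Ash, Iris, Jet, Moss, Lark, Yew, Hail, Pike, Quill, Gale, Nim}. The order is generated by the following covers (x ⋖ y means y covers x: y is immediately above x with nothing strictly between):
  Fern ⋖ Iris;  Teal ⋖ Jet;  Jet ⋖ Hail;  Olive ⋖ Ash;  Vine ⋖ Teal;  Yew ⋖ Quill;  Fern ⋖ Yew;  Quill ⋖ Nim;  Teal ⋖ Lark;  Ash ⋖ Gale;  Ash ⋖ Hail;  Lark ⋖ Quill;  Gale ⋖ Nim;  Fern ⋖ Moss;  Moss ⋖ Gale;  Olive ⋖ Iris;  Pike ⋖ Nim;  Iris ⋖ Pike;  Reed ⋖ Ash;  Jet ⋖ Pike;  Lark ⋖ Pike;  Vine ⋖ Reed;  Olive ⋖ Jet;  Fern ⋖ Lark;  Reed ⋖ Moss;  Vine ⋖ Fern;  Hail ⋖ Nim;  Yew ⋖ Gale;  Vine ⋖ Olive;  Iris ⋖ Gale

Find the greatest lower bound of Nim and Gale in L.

Common lower bounds of {Nim, Gale}: Ash, Fern, Gale, Iris, Moss, Olive, Reed, Vine, Yew.
The greatest among these is Gale.

Gale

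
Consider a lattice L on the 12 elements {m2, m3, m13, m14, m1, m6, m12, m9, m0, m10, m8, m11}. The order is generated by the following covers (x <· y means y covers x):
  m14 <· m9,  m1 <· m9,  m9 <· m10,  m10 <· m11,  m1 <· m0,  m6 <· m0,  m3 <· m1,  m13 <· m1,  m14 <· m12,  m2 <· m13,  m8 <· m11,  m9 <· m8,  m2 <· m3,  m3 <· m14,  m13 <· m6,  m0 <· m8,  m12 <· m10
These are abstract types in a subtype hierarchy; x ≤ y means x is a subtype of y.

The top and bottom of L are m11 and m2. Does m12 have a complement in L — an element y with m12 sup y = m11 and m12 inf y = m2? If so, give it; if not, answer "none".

m6

Need y with m12 ∨ y = m11 and m12 ∧ y = m2.
Checking each element gives: m6.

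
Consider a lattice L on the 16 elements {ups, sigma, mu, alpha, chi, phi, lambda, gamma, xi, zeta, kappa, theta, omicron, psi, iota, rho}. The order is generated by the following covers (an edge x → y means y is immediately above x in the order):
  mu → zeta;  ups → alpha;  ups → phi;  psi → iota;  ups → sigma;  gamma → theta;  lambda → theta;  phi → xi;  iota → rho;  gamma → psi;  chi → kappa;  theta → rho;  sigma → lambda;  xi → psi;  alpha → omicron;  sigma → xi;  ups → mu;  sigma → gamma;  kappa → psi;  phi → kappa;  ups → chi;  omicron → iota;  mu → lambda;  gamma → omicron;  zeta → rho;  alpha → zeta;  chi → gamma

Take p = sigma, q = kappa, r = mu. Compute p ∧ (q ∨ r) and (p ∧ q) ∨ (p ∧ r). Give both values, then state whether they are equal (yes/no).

sigma; ups; no

q ∨ r = rho, so p ∧ (q ∨ r) = sigma ∧ rho = sigma.
p ∧ q = ups and p ∧ r = ups, so (p ∧ q) ∨ (p ∧ r) = ups ∨ ups = ups.
Equal: no.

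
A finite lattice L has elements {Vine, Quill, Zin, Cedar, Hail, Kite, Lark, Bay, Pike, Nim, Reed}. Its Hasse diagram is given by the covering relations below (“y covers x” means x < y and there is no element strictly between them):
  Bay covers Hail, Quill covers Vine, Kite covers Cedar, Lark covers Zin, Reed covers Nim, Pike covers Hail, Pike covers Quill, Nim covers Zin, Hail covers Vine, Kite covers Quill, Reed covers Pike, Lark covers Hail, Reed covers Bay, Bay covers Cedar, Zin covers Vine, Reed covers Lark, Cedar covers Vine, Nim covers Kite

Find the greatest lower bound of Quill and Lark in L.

Vine

Common lower bounds of {Quill, Lark}: Vine.
The greatest among these is Vine.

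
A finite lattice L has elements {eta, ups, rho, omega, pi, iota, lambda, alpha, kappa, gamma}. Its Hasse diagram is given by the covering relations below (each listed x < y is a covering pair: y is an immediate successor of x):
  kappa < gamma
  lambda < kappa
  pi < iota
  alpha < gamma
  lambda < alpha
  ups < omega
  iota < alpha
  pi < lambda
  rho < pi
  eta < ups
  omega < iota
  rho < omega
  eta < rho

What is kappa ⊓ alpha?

Common lower bounds of {kappa, alpha}: eta, lambda, pi, rho.
The greatest among these is lambda.

lambda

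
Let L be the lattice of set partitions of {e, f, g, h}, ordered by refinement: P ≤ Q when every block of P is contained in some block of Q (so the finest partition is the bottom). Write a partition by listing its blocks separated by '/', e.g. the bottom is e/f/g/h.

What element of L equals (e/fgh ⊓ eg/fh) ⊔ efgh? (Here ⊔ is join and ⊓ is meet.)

e/fgh ∧ eg/fh = e/fh/g
e/fh/g ∨ efgh = efgh

efgh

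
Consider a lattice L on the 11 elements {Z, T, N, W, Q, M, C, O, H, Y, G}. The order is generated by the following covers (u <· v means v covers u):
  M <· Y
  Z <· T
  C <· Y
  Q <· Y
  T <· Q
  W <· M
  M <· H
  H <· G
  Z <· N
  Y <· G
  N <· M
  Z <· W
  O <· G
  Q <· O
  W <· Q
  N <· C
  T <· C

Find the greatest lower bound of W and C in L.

Common lower bounds of {W, C}: Z.
The greatest among these is Z.

Z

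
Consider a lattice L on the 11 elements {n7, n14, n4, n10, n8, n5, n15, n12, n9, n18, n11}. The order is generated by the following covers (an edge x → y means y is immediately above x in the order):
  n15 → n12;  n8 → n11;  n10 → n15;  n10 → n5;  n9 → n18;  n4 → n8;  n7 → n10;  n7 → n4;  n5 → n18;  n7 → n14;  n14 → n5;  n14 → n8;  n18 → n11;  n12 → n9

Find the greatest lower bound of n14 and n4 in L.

Common lower bounds of {n14, n4}: n7.
The greatest among these is n7.

n7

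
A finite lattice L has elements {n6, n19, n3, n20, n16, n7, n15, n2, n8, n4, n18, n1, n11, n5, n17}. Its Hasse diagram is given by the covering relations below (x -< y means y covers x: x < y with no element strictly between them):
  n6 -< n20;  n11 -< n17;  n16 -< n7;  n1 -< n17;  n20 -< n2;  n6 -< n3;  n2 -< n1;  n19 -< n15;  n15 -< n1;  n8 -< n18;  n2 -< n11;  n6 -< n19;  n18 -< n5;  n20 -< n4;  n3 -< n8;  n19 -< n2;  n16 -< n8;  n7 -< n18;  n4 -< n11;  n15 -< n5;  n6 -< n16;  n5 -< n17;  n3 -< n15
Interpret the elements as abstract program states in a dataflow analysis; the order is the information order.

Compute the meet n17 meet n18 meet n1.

Common lower bounds of {n17, n18, n1}: n3, n6.
The greatest among these is n3.

n3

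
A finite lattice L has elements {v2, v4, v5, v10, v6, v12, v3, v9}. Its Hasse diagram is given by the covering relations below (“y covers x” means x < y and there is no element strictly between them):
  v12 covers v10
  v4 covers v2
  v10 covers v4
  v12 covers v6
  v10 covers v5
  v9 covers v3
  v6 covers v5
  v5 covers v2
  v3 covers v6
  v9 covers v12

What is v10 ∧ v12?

v10

Common lower bounds of {v10, v12}: v10, v2, v4, v5.
The greatest among these is v10.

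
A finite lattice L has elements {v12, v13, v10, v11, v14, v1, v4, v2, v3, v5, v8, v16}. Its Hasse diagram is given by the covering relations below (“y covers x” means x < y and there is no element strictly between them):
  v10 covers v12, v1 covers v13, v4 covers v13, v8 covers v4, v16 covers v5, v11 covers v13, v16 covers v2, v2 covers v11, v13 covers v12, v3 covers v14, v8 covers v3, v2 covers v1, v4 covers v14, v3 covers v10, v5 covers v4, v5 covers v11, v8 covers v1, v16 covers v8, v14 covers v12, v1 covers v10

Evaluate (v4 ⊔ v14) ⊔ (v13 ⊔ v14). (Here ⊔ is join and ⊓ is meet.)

v4

v4 ∨ v14 = v4
v13 ∨ v14 = v4
v4 ∨ v4 = v4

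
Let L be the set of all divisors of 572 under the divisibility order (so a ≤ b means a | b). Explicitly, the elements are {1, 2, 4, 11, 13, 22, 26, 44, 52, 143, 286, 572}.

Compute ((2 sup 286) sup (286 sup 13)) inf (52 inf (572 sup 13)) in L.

2 ∨ 286 = 286
286 ∨ 13 = 286
286 ∨ 286 = 286
572 ∨ 13 = 572
52 ∧ 572 = 52
286 ∧ 52 = 26

26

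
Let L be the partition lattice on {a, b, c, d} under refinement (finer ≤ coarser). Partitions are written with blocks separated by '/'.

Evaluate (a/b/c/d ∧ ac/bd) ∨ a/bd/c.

a/bd/c

a/b/c/d ∧ ac/bd = a/b/c/d
a/b/c/d ∨ a/bd/c = a/bd/c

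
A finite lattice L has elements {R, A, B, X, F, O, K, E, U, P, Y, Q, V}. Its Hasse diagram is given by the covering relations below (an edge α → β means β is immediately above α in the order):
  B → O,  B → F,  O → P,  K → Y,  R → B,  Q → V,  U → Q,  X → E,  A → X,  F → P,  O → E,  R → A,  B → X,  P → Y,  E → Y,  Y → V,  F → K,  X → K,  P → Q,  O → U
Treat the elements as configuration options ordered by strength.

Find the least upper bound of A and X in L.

Common upper bounds of {A, X}: E, K, V, X, Y.
The least among these is X.

X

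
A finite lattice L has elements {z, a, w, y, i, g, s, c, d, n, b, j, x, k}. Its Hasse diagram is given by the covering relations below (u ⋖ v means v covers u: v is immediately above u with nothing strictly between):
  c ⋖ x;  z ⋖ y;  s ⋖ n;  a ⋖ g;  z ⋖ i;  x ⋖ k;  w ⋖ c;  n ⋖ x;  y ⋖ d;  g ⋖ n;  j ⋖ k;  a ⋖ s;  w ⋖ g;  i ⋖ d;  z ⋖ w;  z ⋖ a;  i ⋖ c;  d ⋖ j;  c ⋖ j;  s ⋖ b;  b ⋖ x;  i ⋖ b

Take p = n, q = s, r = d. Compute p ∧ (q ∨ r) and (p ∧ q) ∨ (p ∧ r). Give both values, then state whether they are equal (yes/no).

n; s; no

q ∨ r = k, so p ∧ (q ∨ r) = n ∧ k = n.
p ∧ q = s and p ∧ r = z, so (p ∧ q) ∨ (p ∧ r) = s ∨ z = s.
Equal: no.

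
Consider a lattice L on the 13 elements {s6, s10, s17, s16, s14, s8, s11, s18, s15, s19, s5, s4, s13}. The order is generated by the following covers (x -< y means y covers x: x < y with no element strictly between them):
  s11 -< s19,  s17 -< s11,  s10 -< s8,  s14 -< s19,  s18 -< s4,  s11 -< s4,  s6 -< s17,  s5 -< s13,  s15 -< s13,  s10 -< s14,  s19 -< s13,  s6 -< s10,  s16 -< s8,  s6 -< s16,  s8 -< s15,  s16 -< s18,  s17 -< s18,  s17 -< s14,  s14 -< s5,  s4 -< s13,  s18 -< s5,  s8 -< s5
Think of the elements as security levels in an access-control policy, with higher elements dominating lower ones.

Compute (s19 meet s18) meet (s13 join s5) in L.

s17

s19 ∧ s18 = s17
s13 ∨ s5 = s13
s17 ∧ s13 = s17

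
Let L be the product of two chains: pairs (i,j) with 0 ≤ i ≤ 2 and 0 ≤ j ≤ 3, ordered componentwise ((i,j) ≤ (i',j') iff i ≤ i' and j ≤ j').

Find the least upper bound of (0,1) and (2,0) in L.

Common upper bounds of {(0,1), (2,0)}: (2,1), (2,2), (2,3).
The least among these is (2,1).

(2,1)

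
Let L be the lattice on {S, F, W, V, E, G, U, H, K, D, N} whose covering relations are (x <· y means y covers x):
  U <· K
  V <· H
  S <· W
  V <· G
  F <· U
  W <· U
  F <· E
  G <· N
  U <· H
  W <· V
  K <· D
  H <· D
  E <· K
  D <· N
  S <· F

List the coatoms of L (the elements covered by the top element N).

D, G

The coatoms are exactly the elements covered by N: D, G.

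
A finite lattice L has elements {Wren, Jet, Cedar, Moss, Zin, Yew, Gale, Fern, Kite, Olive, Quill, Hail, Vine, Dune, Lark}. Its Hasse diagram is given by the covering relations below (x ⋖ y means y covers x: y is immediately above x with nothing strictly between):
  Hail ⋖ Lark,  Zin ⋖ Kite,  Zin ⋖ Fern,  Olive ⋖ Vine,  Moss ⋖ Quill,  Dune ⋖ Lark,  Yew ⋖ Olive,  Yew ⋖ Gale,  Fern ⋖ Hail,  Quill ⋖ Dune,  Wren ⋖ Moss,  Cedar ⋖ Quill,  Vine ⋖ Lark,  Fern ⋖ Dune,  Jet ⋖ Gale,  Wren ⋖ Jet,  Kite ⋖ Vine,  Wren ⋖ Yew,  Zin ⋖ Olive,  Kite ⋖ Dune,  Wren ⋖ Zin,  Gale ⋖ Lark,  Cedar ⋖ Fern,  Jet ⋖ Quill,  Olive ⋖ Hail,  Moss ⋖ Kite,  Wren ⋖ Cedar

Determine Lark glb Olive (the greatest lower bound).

Olive

Common lower bounds of {Lark, Olive}: Olive, Wren, Yew, Zin.
The greatest among these is Olive.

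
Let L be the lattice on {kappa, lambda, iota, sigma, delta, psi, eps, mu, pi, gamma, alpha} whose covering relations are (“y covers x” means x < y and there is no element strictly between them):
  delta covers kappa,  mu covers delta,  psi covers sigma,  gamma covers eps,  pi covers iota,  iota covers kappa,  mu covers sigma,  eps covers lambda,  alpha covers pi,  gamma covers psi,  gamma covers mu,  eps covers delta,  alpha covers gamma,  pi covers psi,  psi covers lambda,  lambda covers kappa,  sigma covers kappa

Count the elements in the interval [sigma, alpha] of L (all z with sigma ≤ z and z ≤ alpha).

The interval [sigma, alpha] = {alpha, gamma, mu, pi, psi, sigma}, which has 6 elements.

6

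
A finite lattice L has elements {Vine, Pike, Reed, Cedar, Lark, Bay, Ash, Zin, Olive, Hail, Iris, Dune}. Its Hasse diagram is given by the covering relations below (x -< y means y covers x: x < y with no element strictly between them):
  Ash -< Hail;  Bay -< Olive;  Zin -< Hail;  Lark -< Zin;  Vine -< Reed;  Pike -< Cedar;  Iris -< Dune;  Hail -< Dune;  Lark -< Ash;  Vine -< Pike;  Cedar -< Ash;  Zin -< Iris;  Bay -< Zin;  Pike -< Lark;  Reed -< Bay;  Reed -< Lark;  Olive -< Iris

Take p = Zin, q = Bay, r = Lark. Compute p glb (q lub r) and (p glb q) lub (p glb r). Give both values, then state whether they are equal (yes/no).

Zin; Zin; yes

q lub r = Zin, so p glb (q lub r) = Zin glb Zin = Zin.
p glb q = Bay and p glb r = Lark, so (p glb q) lub (p glb r) = Bay lub Lark = Zin.
Equal: yes.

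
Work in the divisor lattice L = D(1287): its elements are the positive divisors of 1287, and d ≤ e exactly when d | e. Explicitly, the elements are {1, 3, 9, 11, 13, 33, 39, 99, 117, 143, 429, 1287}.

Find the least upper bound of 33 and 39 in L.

429

In the divisibility order, the join is the least common multiple: lcm(33, 39) = 429.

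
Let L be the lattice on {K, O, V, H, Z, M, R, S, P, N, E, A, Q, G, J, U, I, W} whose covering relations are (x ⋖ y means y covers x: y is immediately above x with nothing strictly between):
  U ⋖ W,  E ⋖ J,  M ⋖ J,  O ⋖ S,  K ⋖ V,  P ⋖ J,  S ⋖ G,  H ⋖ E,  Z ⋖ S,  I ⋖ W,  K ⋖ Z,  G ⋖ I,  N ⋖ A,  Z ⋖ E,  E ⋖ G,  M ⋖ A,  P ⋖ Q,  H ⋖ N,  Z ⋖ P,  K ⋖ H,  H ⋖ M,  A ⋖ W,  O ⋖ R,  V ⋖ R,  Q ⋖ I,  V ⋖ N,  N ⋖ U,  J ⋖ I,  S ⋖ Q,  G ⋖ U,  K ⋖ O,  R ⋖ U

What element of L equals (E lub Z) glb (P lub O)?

E ∨ Z = E
P ∨ O = Q
E ∧ Q = Z

Z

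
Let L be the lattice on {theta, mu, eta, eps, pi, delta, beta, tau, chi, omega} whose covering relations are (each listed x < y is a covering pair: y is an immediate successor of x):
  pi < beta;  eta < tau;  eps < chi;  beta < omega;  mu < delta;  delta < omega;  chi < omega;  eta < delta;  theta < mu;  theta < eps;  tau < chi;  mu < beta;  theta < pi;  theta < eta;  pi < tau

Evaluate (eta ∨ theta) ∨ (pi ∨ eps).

eta ∨ theta = eta
pi ∨ eps = chi
eta ∨ chi = chi

chi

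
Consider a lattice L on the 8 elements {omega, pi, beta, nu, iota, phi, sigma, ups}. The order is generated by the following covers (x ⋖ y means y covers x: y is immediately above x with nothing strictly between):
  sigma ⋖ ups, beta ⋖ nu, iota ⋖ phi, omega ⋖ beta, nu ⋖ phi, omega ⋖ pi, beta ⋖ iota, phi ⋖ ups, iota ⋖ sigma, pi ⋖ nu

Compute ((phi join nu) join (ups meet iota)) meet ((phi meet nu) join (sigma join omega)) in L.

phi ∨ nu = phi
ups ∧ iota = iota
phi ∨ iota = phi
phi ∧ nu = nu
sigma ∨ omega = sigma
nu ∨ sigma = ups
phi ∧ ups = phi

phi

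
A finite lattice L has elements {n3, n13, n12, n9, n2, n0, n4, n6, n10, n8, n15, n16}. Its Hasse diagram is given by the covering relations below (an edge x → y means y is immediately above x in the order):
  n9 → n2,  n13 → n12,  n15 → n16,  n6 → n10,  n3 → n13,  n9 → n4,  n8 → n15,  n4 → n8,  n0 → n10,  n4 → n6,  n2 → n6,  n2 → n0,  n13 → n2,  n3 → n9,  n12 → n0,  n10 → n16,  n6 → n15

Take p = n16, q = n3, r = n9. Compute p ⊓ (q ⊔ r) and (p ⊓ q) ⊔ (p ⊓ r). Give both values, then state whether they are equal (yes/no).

n9; n9; yes

q ⊔ r = n9, so p ⊓ (q ⊔ r) = n16 ⊓ n9 = n9.
p ⊓ q = n3 and p ⊓ r = n9, so (p ⊓ q) ⊔ (p ⊓ r) = n3 ⊔ n9 = n9.
Equal: yes.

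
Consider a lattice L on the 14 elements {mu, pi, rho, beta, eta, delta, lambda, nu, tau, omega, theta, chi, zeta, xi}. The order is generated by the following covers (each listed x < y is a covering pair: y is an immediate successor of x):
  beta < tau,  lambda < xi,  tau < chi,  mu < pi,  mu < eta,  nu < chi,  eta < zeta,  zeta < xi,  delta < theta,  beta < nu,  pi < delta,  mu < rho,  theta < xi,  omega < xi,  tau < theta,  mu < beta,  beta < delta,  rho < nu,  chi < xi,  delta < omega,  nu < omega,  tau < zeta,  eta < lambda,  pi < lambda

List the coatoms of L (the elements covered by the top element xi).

The coatoms are exactly the elements covered by xi: chi, lambda, omega, theta, zeta.

chi, lambda, omega, theta, zeta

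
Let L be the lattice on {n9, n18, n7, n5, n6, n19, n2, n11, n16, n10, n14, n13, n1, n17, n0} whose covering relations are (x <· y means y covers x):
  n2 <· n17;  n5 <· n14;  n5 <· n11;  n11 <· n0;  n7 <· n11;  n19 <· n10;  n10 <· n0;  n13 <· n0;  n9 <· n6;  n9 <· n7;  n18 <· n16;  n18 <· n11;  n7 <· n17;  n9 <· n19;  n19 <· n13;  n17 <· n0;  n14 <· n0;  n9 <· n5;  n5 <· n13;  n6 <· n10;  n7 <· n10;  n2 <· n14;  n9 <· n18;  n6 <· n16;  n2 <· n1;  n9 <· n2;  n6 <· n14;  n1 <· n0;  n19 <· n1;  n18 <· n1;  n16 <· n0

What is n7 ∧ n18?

n9

Common lower bounds of {n7, n18}: n9.
The greatest among these is n9.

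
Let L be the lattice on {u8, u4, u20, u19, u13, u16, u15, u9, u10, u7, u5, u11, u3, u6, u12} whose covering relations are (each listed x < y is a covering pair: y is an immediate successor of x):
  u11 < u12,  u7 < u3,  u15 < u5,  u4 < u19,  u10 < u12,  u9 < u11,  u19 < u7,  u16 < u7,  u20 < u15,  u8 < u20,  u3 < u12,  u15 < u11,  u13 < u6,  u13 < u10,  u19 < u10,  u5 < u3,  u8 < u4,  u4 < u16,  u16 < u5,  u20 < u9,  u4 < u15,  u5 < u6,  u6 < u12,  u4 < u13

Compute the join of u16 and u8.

Common upper bounds of {u16, u8}: u12, u16, u3, u5, u6, u7.
The least among these is u16.

u16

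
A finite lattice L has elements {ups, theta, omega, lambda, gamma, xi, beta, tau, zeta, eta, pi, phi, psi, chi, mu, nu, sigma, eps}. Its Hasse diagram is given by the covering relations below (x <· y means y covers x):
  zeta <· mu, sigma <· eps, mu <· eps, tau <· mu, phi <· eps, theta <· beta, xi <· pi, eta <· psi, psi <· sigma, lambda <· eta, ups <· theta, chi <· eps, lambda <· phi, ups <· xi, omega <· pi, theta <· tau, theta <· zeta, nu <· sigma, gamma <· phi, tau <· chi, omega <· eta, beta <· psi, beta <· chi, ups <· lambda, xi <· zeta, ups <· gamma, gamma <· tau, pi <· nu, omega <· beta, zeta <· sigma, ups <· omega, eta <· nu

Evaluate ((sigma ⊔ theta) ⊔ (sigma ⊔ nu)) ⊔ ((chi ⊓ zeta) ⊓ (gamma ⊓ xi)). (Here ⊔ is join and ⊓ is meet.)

sigma

sigma ∨ theta = sigma
sigma ∨ nu = sigma
sigma ∨ sigma = sigma
chi ∧ zeta = theta
gamma ∧ xi = ups
theta ∧ ups = ups
sigma ∨ ups = sigma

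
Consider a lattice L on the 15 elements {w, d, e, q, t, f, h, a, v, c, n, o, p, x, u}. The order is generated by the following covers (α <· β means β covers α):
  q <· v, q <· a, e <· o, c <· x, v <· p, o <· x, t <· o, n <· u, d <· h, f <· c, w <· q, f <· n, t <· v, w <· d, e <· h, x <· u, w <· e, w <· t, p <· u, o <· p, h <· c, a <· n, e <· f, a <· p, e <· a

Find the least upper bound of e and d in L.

h

Common upper bounds of {e, d}: c, h, u, x.
The least among these is h.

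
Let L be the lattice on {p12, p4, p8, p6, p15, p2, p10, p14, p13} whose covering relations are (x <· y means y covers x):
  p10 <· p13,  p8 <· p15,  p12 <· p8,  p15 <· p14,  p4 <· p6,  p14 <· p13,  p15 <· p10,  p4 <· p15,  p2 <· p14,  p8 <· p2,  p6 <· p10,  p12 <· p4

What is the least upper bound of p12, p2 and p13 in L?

Common upper bounds of {p12, p2, p13}: p13.
The least among these is p13.

p13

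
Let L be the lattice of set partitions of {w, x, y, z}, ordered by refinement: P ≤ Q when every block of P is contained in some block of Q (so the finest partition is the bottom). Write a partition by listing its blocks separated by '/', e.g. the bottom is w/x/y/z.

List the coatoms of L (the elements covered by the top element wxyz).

w/xyz, wx/yz, wxy/z, wxz/y, wy/xz, wyz/x, wz/xy

The coatoms are exactly the elements covered by wxyz: w/xyz, wx/yz, wxy/z, wxz/y, wy/xz, wyz/x, wz/xy.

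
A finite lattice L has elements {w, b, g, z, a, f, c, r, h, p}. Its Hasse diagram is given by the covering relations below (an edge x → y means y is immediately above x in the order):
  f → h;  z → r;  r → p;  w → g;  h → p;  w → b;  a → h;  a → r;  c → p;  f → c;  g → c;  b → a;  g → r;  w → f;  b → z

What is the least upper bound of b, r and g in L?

r

Common upper bounds of {b, r, g}: p, r.
The least among these is r.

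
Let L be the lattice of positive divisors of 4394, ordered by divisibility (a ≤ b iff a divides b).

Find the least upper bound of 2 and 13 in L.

26

In the divisibility order, the join is the least common multiple: lcm(2, 13) = 26.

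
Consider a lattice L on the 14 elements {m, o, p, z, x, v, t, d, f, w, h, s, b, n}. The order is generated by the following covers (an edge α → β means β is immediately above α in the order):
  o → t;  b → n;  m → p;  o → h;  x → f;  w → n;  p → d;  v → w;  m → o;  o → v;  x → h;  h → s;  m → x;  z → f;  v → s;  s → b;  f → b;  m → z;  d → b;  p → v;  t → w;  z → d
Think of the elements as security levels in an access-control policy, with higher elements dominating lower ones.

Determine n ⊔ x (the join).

Common upper bounds of {n, x}: n.
The least among these is n.

n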